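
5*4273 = 21365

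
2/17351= 2/17351 = 0.00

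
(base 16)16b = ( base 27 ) DC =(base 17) 146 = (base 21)H6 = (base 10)363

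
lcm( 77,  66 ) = 462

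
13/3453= 13/3453 = 0.00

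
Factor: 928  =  2^5 * 29^1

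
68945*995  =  68600275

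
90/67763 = 90/67763 = 0.00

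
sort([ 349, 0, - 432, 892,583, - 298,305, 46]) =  [-432, - 298 , 0, 46,  305, 349, 583,892] 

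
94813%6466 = 4289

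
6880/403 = 17 + 29/403 = 17.07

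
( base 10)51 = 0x33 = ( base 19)2D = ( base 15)36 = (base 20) 2b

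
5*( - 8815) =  - 44075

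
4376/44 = 99+5/11 =99.45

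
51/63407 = 51/63407=   0.00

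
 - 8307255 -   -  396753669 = 388446414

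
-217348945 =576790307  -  794139252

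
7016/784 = 8 + 93/98 = 8.95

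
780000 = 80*9750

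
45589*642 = 29268138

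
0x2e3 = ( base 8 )1343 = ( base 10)739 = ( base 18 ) 251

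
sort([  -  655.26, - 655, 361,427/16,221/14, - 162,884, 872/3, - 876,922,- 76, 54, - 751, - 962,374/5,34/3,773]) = [ - 962 , - 876 , - 751,  -  655.26, -655,  -  162 ,-76, 34/3, 221/14,427/16, 54,374/5, 872/3, 361,773,884,922 ] 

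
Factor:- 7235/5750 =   -  2^( - 1)*5^( - 2 )*23^( - 1 )*1447^1 =- 1447/1150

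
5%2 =1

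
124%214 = 124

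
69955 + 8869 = 78824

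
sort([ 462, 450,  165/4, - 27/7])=[ - 27/7, 165/4,450,462]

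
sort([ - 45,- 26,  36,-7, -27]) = [-45, - 27, - 26,  -  7,36 ] 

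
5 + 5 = 10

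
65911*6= 395466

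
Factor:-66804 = - 2^2*3^1*19^1*293^1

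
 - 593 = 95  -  688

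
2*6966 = 13932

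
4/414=2/207 = 0.01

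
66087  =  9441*7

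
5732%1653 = 773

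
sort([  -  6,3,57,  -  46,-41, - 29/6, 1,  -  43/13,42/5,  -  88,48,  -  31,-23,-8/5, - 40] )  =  [-88, - 46,- 41,  -  40, - 31,  -  23, - 6, - 29/6 ,  -  43/13,- 8/5,1,  3, 42/5  ,  48,57] 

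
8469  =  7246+1223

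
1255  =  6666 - 5411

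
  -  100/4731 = -1 + 4631/4731 =- 0.02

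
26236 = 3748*7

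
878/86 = 10 + 9/43 = 10.21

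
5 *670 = 3350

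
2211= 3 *737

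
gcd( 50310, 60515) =65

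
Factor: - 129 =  - 3^1*43^1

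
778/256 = 3 + 5/128 = 3.04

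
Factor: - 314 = - 2^1*157^1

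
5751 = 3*1917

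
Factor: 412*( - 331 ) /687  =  -136372/687  =  -2^2* 3^(- 1 )*103^1*229^( - 1 )*331^1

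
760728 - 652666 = 108062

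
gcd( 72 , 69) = 3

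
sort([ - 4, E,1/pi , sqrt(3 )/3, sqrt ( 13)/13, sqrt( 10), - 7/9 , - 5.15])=[ - 5.15, - 4, - 7/9, sqrt ( 13 )/13, 1/pi , sqrt(3)/3, E,sqrt(10 )] 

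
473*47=22231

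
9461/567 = 16+389/567 = 16.69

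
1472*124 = 182528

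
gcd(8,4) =4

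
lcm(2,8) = 8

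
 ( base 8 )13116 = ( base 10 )5710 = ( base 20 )e5a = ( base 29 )6MQ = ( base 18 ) hb4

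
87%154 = 87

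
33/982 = 33/982= 0.03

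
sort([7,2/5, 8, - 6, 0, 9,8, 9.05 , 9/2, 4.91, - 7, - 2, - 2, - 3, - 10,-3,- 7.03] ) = [ -10, - 7.03, - 7, - 6,-3, - 3,-2, - 2, 0, 2/5, 9/2, 4.91 , 7,8,8, 9, 9.05 ] 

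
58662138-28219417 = 30442721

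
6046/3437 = 1 + 2609/3437= 1.76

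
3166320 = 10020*316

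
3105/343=9 + 18/343= 9.05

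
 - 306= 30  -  336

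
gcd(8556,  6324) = 372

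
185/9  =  20 + 5/9 = 20.56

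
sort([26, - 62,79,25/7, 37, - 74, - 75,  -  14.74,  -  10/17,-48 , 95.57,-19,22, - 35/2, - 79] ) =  [ - 79,  -  75, - 74, - 62,  -  48, - 19, - 35/2,- 14.74, - 10/17, 25/7, 22,26,37, 79, 95.57 ]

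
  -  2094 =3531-5625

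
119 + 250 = 369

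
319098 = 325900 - 6802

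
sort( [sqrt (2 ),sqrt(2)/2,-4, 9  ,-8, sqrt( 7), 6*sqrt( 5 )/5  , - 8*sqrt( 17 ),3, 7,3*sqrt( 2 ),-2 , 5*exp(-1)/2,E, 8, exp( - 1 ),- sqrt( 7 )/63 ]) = [ - 8*sqrt(17 ),-8, - 4,  -  2,-sqrt( 7 ) /63 , exp ( - 1 ) , sqrt( 2) /2,5 * exp( - 1 )/2 , sqrt(2 ),sqrt(7),  6*sqrt( 5) /5, E,3,  3*sqrt( 2) , 7  ,  8, 9]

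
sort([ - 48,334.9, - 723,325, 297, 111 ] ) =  [ - 723, - 48, 111,297, 325,334.9 ] 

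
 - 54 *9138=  -493452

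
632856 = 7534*84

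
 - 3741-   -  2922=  - 819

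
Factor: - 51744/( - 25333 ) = 96/47 = 2^5*3^1*47^( - 1 )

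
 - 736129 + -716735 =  - 1452864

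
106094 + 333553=439647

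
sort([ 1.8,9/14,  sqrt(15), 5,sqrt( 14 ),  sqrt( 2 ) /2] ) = [ 9/14 , sqrt( 2)/2,1.8,sqrt( 14), sqrt(15),5 ] 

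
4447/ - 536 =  - 9 + 377/536  =  - 8.30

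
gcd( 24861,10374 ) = 3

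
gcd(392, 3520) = 8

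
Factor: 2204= 2^2 * 19^1*29^1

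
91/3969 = 13/567 = 0.02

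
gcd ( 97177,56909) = 1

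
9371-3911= 5460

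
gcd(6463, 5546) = 1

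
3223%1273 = 677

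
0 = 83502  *0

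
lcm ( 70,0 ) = 0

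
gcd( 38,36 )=2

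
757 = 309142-308385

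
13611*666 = 9064926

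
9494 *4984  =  47318096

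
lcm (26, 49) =1274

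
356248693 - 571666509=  - 215417816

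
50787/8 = 50787/8 = 6348.38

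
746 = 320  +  426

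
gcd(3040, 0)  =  3040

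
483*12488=6031704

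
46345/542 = 46345/542 =85.51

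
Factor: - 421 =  - 421^1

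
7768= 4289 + 3479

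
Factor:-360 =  - 2^3 * 3^2  *  5^1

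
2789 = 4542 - 1753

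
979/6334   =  979/6334 =0.15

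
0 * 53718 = 0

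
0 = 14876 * 0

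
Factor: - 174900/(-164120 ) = 2^ ( - 1)*3^1*5^1*53^1*373^(-1 )=795/746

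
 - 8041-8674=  - 16715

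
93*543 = 50499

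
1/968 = 1/968 = 0.00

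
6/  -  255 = - 1 + 83/85 = - 0.02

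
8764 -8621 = 143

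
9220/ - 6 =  - 1537 + 1/3 =- 1536.67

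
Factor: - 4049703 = - 3^3*7^2*3061^1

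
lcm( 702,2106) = 2106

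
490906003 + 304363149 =795269152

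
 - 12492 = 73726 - 86218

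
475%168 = 139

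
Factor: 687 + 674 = 1361 = 1361^1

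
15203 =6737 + 8466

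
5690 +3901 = 9591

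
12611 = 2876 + 9735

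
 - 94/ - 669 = 94/669=0.14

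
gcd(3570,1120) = 70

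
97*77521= 7519537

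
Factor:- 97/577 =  - 97^1 * 577^( - 1)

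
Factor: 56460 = 2^2* 3^1*5^1*941^1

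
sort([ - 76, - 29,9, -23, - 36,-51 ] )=[  -  76, - 51, - 36, - 29, - 23,9]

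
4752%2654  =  2098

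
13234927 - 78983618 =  - 65748691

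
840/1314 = 140/219  =  0.64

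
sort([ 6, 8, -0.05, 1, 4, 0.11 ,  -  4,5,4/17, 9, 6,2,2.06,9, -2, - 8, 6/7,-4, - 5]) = [  -  8, - 5,-4, - 4, - 2 ,  -  0.05, 0.11, 4/17, 6/7, 1,2, 2.06, 4, 5, 6, 6, 8,9 , 9]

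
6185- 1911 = 4274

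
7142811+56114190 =63257001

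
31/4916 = 31/4916 = 0.01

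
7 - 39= - 32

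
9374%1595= 1399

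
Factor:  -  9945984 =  - 2^7*3^1*59^1*439^1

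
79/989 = 79/989 = 0.08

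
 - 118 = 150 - 268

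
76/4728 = 19/1182=0.02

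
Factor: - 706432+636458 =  - 2^1*59^1*593^1 = - 69974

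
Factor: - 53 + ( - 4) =  -  3^1*19^1  =  - 57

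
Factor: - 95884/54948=  -  23971/13737 = -3^ (-1)  *19^ ( - 1)*241^( - 1)*23971^1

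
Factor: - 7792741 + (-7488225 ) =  - 2^1*7640483^1 = - 15280966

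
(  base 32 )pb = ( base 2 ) 1100101011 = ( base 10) 811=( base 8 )1453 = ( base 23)1c6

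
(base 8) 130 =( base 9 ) 107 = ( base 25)3D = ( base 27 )37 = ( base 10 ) 88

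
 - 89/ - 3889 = 89/3889 = 0.02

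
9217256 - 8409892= 807364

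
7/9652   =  7/9652 = 0.00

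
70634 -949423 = -878789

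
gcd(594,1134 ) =54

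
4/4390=2/2195 = 0.00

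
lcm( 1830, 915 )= 1830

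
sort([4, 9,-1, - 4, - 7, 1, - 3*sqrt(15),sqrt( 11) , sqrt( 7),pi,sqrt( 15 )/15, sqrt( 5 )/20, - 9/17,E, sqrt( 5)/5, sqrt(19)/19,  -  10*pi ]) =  [-10*pi, - 3*sqrt(15), -7, - 4,-1, - 9/17,sqrt (5 )/20, sqrt (19) /19, sqrt ( 15)/15, sqrt( 5)/5,1,sqrt( 7 ), E,pi,  sqrt( 11 ), 4 , 9] 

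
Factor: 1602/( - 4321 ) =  - 2^1*3^2*29^( - 1 )*89^1*149^( - 1 ) 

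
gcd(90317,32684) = 1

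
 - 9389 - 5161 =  - 14550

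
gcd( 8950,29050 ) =50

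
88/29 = 88/29 = 3.03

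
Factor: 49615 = 5^1*9923^1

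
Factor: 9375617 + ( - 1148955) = 8226662 = 2^1*29^2*67^1*73^1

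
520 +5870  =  6390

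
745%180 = 25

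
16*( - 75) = -1200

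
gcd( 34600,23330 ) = 10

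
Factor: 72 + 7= 79 =79^1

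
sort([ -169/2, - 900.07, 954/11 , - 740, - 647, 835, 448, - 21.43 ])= [ - 900.07, - 740, - 647, - 169/2, - 21.43, 954/11, 448,835]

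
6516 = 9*724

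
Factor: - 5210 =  - 2^1*5^1 * 521^1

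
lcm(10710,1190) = 10710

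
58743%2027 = 1987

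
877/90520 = 877/90520 = 0.01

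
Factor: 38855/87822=2^ ( - 1)*3^( - 2)*5^1*7^(  -  1) * 17^( - 1 ) *19^1 * 41^( -1 ) *409^1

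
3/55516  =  3/55516 =0.00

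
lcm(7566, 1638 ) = 158886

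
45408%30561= 14847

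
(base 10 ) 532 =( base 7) 1360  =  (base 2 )1000010100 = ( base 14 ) 2a0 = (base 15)257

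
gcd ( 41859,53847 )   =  9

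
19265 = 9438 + 9827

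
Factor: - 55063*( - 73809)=3^2*17^1*41^1*59^1*79^1*139^1 = 4064144967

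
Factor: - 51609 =-3^1 *17203^1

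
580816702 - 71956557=508860145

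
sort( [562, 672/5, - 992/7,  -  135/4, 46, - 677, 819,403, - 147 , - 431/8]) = [- 677, - 147, - 992/7, - 431/8, - 135/4,46,672/5,403,562,819 ]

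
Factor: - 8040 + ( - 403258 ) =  -2^1*17^1*12097^1= -411298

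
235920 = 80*2949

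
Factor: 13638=2^1*3^1*2273^1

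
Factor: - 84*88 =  - 2^5 * 3^1 * 7^1*11^1 = - 7392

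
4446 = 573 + 3873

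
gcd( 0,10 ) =10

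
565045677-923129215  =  -358083538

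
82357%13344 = 2293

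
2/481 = 2/481 = 0.00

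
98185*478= 46932430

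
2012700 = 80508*25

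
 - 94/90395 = - 94/90395 = - 0.00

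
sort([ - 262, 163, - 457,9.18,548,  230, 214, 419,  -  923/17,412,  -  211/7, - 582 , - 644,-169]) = [-644, - 582,-457,-262,-169 , - 923/17,  -  211/7,  9.18, 163,214,230 , 412 , 419,548]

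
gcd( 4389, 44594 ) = 11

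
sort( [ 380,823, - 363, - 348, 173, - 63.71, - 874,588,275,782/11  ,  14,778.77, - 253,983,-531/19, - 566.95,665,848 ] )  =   [ - 874,  -  566.95,  -  363,  -  348, - 253, - 63.71,  -  531/19,14,  782/11, 173, 275,  380, 588,665,778.77, 823 , 848,983]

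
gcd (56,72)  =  8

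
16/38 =8/19=0.42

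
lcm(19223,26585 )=1249495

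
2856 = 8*357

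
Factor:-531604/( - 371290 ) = 766/535 = 2^1*5^( - 1 )*107^(  -  1 )*383^1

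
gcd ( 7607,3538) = 1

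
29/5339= 29/5339 = 0.01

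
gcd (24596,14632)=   4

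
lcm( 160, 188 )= 7520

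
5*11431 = 57155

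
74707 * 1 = 74707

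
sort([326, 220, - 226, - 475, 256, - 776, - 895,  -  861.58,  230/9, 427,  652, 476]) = [ - 895, - 861.58,  -  776,  -  475, - 226,230/9,220, 256,  326, 427,476,652 ]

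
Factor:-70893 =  - 3^2*7877^1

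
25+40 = 65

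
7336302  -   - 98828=7435130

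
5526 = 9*614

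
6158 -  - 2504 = 8662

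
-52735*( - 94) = 4957090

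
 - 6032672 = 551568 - 6584240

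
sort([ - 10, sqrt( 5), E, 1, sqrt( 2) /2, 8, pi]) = [ - 10, sqrt ( 2)/2, 1, sqrt( 5 ) , E, pi, 8 ] 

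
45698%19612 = 6474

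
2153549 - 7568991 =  - 5415442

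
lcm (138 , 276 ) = 276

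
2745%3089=2745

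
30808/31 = 30808/31= 993.81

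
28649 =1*28649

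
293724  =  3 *97908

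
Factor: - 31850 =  - 2^1*5^2*7^2*13^1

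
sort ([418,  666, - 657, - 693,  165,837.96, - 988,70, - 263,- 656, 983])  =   [  -  988, -693, - 657, - 656, - 263,  70,165,  418, 666,837.96,983]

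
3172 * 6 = 19032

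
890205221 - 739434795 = 150770426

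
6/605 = 6/605 = 0.01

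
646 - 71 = 575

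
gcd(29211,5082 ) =21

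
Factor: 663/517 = 3^1*11^(  -  1)*13^1*17^1*47^( - 1 ) 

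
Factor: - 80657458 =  - 2^1*7^1*23^1*250489^1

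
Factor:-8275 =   -  5^2*331^1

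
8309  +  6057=14366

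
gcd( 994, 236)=2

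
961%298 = 67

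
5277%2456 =365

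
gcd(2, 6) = 2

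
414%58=8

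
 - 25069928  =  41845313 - 66915241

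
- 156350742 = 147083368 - 303434110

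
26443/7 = 26443/7= 3777.57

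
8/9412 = 2/2353= 0.00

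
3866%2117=1749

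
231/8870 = 231/8870 = 0.03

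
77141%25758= 25625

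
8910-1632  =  7278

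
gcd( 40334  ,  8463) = 7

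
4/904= 1/226 = 0.00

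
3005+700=3705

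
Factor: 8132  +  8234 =16366=2^1*  7^2*167^1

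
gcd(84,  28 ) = 28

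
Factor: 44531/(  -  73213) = -7^ (-1)*10459^ ( - 1)*44531^1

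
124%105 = 19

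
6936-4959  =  1977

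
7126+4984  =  12110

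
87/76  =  87/76 = 1.14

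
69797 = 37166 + 32631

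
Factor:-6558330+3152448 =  - 3405882 = - 2^1 * 3^1*17^1 * 33391^1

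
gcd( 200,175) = 25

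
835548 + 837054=1672602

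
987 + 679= 1666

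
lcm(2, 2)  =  2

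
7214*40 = 288560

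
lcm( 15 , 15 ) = 15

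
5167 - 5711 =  - 544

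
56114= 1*56114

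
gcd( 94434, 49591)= 1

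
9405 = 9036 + 369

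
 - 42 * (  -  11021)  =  462882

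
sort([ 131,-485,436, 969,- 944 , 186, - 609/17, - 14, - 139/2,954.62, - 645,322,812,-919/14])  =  [ - 944, - 645,-485  , - 139/2, - 919/14, - 609/17, - 14  ,  131,186, 322,436, 812,954.62,969 ]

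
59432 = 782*76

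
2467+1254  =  3721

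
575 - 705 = - 130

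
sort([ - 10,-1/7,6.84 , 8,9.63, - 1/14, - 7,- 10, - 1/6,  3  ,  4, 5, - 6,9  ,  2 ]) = [ - 10, - 10,-7,-6 ,-1/6 , - 1/7,-1/14,2,3,4,5,6.84,8,9, 9.63]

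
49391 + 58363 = 107754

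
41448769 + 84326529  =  125775298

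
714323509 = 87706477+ 626617032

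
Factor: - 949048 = -2^3 * 97^1*1223^1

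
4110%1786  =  538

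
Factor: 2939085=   3^5 * 5^1 *41^1 * 59^1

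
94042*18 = 1692756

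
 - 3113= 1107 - 4220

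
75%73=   2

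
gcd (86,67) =1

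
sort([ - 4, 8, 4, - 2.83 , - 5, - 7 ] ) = [ - 7 , - 5, - 4 , - 2.83,4,8 ] 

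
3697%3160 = 537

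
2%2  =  0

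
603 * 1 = 603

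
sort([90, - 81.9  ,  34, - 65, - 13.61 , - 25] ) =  [ -81.9, - 65, - 25 ,-13.61, 34, 90] 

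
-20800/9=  - 20800/9   =  - 2311.11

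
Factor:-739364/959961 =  - 2^2*3^( - 1) * 17^1*83^1*131^1*433^( - 1)*739^ ( - 1 ) 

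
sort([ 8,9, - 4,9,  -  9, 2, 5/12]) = [ - 9, - 4,5/12,2,  8,  9,9 ] 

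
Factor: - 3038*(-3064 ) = 9308432 = 2^4 * 7^2 * 31^1 * 383^1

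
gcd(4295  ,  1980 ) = 5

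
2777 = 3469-692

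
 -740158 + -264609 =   -  1004767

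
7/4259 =7/4259 = 0.00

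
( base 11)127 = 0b10010110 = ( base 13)B7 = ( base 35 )4A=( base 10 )150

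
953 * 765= 729045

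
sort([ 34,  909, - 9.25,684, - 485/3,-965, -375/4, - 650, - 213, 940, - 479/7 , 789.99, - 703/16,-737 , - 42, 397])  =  [ - 965 , - 737, - 650, - 213 , - 485/3,-375/4, - 479/7,- 703/16, - 42,-9.25,34,397,  684,789.99, 909,  940]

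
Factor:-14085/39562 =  - 2^( - 1 )*3^2*5^1*131^( - 1 )*151^(-1 )*313^1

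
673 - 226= 447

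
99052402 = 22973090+76079312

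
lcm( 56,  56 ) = 56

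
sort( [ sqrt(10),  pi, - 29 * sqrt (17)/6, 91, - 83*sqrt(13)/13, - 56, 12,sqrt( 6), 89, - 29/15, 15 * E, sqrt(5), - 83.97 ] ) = [-83.97,-56,  -  83*sqrt (13 ) /13,- 29 * sqrt (17)/6, - 29/15,sqrt (5 ),sqrt ( 6), pi, sqrt(10),12, 15 * E, 89,  91]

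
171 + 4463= 4634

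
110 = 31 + 79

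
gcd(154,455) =7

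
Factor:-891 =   -  3^4*11^1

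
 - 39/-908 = 39/908 = 0.04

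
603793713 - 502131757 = 101661956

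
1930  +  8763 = 10693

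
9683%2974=761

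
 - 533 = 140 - 673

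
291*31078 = 9043698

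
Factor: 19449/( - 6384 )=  - 6483/2128 = - 2^(-4 )*3^1* 7^ ( - 1 )*19^(-1 ) * 2161^1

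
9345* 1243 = 11615835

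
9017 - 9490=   -  473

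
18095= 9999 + 8096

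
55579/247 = 55579/247 = 225.02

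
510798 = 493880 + 16918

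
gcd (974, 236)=2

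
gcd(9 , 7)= 1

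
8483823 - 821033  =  7662790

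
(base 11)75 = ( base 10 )82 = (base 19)46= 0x52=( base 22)3G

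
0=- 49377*0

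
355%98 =61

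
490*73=35770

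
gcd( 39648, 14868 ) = 4956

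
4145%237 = 116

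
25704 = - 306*( - 84 )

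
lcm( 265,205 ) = 10865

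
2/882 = 1/441=0.00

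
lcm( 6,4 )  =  12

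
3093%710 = 253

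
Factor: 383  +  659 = 1042 = 2^1*521^1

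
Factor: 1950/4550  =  3^1 *7^( - 1 )= 3/7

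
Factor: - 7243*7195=-52113385 = - 5^1*1439^1 * 7243^1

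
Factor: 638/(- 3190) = -1/5  =  - 5^ (-1)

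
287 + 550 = 837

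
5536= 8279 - 2743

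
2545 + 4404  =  6949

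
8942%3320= 2302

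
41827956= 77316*541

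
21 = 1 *21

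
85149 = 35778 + 49371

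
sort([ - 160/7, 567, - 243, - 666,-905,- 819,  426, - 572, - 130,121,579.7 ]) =[ -905, -819, - 666, - 572,-243, - 130,-160/7 , 121, 426,  567, 579.7]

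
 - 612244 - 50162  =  -662406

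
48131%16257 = 15617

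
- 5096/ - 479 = 5096/479 = 10.64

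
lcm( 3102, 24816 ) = 24816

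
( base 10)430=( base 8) 656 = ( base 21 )ka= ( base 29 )eo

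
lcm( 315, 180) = 1260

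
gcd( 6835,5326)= 1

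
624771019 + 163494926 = 788265945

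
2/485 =2/485=0.00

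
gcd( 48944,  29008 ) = 112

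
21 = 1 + 20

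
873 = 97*9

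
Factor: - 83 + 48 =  - 5^1*7^1 = -35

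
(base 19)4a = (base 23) 3H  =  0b1010110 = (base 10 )86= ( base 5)321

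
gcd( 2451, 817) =817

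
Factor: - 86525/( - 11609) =5^2*13^( - 1 )*19^( - 1 )*47^( -1) *3461^1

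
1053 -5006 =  - 3953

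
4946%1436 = 638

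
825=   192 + 633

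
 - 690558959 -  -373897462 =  - 316661497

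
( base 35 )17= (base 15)2C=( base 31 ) 1b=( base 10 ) 42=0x2A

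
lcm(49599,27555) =247995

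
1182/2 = 591= 591.00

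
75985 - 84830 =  - 8845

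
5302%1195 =522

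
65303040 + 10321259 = 75624299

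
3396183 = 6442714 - 3046531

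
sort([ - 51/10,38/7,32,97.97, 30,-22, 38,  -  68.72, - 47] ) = [ - 68.72,  -  47,-22,  -  51/10, 38/7,30, 32,38,97.97 ]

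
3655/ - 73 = -3655/73  =  - 50.07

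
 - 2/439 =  - 2/439 = - 0.00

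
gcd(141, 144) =3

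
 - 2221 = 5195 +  - 7416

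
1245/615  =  83/41 = 2.02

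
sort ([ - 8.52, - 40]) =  [  -  40, - 8.52 ]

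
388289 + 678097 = 1066386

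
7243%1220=1143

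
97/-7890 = - 97/7890= - 0.01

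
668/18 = 334/9 = 37.11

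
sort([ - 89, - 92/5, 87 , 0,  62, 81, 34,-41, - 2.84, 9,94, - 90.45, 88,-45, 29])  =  [ - 90.45, - 89,-45, - 41,-92/5,  -  2.84, 0, 9, 29, 34,62,  81, 87, 88,  94 ]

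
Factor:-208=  - 2^4*13^1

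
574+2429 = 3003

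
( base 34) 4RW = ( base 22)bb8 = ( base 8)12706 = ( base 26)86A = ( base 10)5574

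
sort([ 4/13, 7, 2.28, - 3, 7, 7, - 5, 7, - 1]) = [ - 5, - 3, - 1, 4/13 , 2.28,7,  7,7,7 ]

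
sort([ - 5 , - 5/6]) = [ - 5 , - 5/6]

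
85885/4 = 85885/4 = 21471.25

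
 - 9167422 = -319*28738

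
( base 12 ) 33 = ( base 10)39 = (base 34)15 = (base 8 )47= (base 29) 1A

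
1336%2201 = 1336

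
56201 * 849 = 47714649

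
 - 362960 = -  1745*208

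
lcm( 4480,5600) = 22400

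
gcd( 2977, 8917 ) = 1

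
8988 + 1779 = 10767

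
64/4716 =16/1179 = 0.01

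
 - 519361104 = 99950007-619311111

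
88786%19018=12714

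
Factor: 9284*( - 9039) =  - 83918076 = -2^2*3^1*11^1*23^1*131^1*211^1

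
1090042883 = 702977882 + 387065001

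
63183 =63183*1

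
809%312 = 185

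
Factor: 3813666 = 2^1*3^1 * 73^1*8707^1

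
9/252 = 1/28 = 0.04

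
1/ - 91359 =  -1/91359 = - 0.00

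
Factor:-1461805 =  - 5^1*31^1*9431^1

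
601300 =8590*70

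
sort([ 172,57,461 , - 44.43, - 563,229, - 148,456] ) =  [ - 563, - 148, - 44.43,57,172, 229, 456,461] 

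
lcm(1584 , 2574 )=20592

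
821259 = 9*91251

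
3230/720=4 + 35/72= 4.49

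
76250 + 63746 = 139996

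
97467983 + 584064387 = 681532370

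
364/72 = 91/18 = 5.06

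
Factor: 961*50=48050  =  2^1*5^2*31^2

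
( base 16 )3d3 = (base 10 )979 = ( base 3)1100021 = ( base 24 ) 1GJ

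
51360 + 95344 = 146704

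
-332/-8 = 83/2 = 41.50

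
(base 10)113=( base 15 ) 78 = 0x71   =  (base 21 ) 58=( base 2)1110001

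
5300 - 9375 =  - 4075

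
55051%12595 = 4671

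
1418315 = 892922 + 525393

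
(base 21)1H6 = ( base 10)804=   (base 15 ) 389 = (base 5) 11204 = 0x324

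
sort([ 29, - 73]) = [ - 73,29] 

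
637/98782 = 637/98782 = 0.01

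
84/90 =14/15 = 0.93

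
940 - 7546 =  - 6606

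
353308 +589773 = 943081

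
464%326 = 138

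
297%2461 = 297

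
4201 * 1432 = 6015832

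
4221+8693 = 12914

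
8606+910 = 9516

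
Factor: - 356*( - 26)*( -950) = - 2^4 * 5^2*13^1*  19^1 * 89^1 = - 8793200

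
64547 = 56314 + 8233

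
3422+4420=7842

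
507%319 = 188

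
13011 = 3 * 4337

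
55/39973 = 55/39973 = 0.00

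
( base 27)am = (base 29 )a2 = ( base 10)292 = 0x124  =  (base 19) f7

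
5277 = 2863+2414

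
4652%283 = 124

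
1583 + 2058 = 3641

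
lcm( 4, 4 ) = 4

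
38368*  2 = 76736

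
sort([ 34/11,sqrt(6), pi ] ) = [ sqrt( 6),34/11,pi ] 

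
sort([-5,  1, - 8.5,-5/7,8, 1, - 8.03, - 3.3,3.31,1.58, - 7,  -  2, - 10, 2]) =[ - 10,-8.5,-8.03,-7, - 5, - 3.3,  -  2,- 5/7,1, 1, 1.58, 2,3.31, 8] 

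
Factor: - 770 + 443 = -3^1*109^1 =-  327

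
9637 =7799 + 1838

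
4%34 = 4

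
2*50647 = 101294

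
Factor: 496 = 2^4*31^1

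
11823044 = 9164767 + 2658277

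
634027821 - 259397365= 374630456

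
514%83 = 16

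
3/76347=1/25449 = 0.00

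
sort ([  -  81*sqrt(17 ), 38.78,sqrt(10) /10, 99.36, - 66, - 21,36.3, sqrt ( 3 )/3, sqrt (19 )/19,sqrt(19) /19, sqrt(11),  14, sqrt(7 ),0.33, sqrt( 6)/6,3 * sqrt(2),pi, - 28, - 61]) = [ - 81* sqrt( 17), - 66, - 61, - 28, - 21,sqrt (19) /19, sqrt (19 )/19,sqrt(10) /10,0.33, sqrt(6 )/6,  sqrt(3) /3, sqrt(7 ),pi, sqrt(11),3*sqrt(2),  14,36.3,  38.78,99.36 ] 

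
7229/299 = 7229/299  =  24.18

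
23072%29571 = 23072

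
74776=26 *2876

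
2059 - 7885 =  - 5826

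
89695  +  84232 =173927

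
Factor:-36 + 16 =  - 2^2* 5^1 = - 20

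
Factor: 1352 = 2^3 * 13^2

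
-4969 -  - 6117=1148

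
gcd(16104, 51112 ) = 8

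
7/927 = 7/927 = 0.01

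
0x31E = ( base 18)286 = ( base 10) 798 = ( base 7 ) 2220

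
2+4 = 6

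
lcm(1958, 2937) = 5874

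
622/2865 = 622/2865 = 0.22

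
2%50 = 2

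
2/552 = 1/276=0.00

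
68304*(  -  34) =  - 2322336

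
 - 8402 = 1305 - 9707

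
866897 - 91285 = 775612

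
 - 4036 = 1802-5838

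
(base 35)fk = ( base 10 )545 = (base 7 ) 1406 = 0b1000100001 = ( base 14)2ad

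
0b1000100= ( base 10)68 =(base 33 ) 22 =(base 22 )32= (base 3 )2112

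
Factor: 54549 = 3^2*11^1*19^1*29^1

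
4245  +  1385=5630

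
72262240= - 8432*( - 8570) 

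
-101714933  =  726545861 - 828260794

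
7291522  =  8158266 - 866744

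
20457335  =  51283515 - 30826180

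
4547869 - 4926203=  - 378334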